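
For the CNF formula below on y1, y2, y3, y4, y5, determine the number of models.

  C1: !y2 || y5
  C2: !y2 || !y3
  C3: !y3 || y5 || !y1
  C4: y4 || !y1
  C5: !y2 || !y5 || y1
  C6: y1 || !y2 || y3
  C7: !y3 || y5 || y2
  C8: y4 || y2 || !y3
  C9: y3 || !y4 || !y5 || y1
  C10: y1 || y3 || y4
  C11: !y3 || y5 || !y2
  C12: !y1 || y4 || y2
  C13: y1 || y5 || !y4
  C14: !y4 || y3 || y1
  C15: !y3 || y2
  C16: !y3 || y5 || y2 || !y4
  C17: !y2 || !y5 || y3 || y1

There are 2^5 = 32 truth assignments over (y1, y2, y3, y4, y5).
Split on y4. With y4 = true, the clauses containing y4 are satisfied and !y4 drops from the rest; 3 of the 2^4 = 16 assignments to the other variables satisfy what remains.
With y4 = false, by the same count on the reduced clause set, 0 assignments work.
(One model: y1=T, y2=F, y3=F, y4=T, y5=F.)
Total: 3 + 0 = 3.

3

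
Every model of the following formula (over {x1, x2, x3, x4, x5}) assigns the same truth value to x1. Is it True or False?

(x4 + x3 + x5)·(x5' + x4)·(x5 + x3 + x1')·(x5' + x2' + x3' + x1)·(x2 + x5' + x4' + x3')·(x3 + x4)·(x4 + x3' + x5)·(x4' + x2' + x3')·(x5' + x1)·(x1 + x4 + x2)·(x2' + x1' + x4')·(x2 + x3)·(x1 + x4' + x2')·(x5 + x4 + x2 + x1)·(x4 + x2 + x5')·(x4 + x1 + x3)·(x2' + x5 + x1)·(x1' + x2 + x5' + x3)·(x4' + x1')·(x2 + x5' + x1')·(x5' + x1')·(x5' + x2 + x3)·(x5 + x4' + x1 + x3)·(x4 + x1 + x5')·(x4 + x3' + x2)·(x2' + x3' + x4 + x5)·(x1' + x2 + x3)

Suppose x1 = 1.
Unit clause (x4') forces x4 = 0.
Unit clause (x5') forces x5 = 0.
Unit clause (x3) forces x3 = 1.
That conflicts with the unit clause (x3').
So every satisfying assignment has x1 = False.

False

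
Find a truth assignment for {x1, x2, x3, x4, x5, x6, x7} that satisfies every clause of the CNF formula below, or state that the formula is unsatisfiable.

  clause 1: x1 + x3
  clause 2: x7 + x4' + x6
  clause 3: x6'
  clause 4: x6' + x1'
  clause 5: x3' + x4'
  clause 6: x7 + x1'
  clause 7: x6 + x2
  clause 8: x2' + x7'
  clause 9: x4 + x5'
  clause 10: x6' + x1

x1=0,  x2=1,  x3=1,  x4=0,  x5=0,  x6=0,  x7=0

The clause (x6') is unit, so x6 = 0.
The clause (x2) is unit, so x2 = 1.
The clause (x7') is unit, so x7 = 0.
The clause (x4') is unit, so x4 = 0.
The clause (x1') is unit, so x1 = 0.
The clause (x3) is unit, so x3 = 1.
The clause (x5') is unit, so x5 = 0.
This assignment satisfies each clause.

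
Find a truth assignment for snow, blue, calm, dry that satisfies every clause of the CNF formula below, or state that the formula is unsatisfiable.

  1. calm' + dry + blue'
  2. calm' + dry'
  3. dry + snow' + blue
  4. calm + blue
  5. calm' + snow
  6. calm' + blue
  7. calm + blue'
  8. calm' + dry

Try calm = 0.
The clause (blue) is unit, so blue = 1.
That conflicts with the unit clause (blue').
So calm must be the other value — set calm = 1.
The clause (dry') is unit, so dry = 0.
That conflicts with the unit clause (dry).
Neither calm = 1 nor calm = 0 works.

UNSATISFIABLE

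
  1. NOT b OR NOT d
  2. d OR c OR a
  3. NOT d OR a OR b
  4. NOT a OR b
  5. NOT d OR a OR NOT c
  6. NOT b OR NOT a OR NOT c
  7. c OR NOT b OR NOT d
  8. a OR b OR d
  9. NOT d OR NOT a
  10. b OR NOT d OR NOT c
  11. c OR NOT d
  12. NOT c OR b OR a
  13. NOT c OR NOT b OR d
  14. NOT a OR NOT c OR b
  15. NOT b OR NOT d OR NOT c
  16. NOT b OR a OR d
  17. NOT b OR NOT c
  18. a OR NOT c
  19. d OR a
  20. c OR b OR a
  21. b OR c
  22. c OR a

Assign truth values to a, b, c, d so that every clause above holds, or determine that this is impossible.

a ↦ true, b ↦ true, c ↦ false, d ↦ false

Suppose b = true.
Unit clause (NOT d) forces d = false.
Unit clause (NOT c) forces c = false.
Unit clause (a) forces a = true.
All clauses are satisfied.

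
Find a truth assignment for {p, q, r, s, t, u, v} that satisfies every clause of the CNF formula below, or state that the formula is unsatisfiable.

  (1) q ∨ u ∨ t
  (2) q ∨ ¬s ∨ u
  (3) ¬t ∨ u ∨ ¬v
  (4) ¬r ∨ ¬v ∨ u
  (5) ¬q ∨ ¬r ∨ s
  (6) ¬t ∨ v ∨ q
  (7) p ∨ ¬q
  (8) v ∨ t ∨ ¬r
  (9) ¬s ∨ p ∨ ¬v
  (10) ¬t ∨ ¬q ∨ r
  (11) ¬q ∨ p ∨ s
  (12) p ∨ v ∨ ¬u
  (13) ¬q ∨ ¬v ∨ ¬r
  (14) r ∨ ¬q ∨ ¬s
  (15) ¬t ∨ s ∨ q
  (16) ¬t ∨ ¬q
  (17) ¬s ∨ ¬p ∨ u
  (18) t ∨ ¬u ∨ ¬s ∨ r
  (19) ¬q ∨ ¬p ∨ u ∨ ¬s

p ↦ True, q ↦ True, r ↦ False, s ↦ False, t ↦ False, u ↦ True, v ↦ False

Try p = True.
Try t = False.
Try q = True.
Try r = False.
(¬s) alone gives s = False.
All clauses hold; u, v can take either value.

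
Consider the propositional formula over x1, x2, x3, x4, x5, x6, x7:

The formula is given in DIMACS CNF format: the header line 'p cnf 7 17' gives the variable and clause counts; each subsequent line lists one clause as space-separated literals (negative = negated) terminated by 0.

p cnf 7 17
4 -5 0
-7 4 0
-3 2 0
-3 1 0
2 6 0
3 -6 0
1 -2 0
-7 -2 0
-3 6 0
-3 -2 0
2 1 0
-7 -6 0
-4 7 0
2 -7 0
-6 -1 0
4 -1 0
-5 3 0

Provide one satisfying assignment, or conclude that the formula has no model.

UNSATISFIABLE

Try x4 = True.
The clause (x7) is unit, so x7 = True.
The clause (¬x2) is unit, so x2 = False.
That conflicts with the unit clause (x2).
Undo x4 and try x4 = False.
The clause (¬x5) is unit, so x5 = False.
The clause (¬x7) is unit, so x7 = False.
The clause (¬x1) is unit, so x1 = False.
The clause (¬x3) is unit, so x3 = False.
The clause (¬x6) is unit, so x6 = False.
The clause (x2) is unit, so x2 = True.
That conflicts with the unit clause (¬x2).
Neither x4 = True nor x4 = False works.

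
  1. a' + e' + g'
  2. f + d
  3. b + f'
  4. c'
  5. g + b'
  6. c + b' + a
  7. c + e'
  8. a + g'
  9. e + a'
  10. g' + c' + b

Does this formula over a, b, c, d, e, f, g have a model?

The clause (c') is unit, so c = 0.
The clause (e') is unit, so e = 0.
The clause (a') is unit, so a = 0.
The clause (b') is unit, so b = 0.
The clause (f') is unit, so f = 0.
The clause (d) is unit, so d = 1.
The clause (g') is unit, so g = 0.
All clauses are satisfied.
A satisfying assignment: a ↦ 0, b ↦ 0, c ↦ 0, d ↦ 1, e ↦ 0, f ↦ 0, g ↦ 0.

Yes, satisfiable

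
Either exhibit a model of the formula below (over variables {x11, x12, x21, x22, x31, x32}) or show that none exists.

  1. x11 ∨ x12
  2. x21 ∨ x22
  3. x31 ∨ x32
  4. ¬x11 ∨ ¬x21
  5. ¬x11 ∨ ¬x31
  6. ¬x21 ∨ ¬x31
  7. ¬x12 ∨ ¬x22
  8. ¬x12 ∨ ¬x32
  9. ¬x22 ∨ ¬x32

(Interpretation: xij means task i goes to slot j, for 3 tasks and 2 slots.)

UNSATISFIABLE

Suppose x11 = True.
From the singleton clause (¬x21), x21 = False.
From the singleton clause (x22), x22 = True.
From the singleton clause (¬x31), x31 = False.
From the singleton clause (x32), x32 = True.
But (¬x32) is also a unit clause — contradiction.
That branch fails; take x11 = False instead.
From the singleton clause (x12), x12 = True.
From the singleton clause (¬x22), x22 = False.
From the singleton clause (x21), x21 = True.
From the singleton clause (¬x31), x31 = False.
From the singleton clause (x32), x32 = True.
But (¬x32) is also a unit clause — contradiction.
Both values of x11 lead to a conflict.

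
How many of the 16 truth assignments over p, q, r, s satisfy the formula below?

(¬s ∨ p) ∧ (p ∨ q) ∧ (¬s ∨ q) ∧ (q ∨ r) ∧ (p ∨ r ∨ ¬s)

There are 2^4 = 16 truth assignments over (p, q, r, s).
Split on s. With s = True, the clauses containing s are satisfied and ¬s drops from the rest; 2 of the 2^3 = 8 assignments to the other variables satisfy what remains.
With s = False, by the same count on the reduced clause set, 5 assignments work.
Total: 2 + 5 = 7.

7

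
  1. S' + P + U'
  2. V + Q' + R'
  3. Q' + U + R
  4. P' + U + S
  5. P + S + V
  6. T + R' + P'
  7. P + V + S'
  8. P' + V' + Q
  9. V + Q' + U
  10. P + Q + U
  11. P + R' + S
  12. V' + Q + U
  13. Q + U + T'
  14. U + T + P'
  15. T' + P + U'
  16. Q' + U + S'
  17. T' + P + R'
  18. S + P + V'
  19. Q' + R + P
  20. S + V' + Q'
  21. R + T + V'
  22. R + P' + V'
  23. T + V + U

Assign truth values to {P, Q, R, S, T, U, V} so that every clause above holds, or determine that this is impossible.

Case S = 0:
Case P = 1:
(U) alone gives U = 1.
Case T = 1:
Case V = 0:
Case Q = 0:
Every clause is now satisfied; R is unconstrained.

P=1; Q=0; R=0; S=0; T=1; U=1; V=0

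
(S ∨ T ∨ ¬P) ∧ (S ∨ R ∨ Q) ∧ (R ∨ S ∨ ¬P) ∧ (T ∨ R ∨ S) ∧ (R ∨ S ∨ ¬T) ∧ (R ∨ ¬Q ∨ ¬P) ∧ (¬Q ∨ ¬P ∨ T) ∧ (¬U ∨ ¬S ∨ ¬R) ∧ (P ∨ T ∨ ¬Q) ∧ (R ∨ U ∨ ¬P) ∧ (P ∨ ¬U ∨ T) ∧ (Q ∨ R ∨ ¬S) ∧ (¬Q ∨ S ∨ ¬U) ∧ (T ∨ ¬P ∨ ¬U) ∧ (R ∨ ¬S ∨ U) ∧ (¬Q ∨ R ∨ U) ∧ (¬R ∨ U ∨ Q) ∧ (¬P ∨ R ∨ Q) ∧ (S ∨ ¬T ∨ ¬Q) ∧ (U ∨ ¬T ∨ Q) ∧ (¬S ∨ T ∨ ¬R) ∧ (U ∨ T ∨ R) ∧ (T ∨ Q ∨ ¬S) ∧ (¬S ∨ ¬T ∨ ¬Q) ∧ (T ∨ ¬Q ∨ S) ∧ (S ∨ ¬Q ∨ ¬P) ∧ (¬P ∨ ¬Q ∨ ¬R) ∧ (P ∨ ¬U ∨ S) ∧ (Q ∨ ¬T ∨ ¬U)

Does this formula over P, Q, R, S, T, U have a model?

Case S = True:
Case U = False:
Unit clause (R) forces R = True.
Unit clause (Q) forces Q = True.
Unit clause (T) forces T = True.
That conflicts with the unit clause (¬T).
Undo U and try U = True.
Unit clause (¬R) forces R = False.
Unit clause (Q) forces Q = True.
Unit clause (¬P) forces P = False.
Unit clause (T) forces T = True.
That conflicts with the unit clause (¬T).
Either choice for U ends in contradiction.
Undo S and try S = False.
Case T = True:
Unit clause (R) forces R = True.
Unit clause (¬Q) forces Q = False.
Unit clause (U) forces U = True.
That conflicts with the unit clause (¬U).
Undo T and try T = False.
Unit clause (¬P) forces P = False.
Unit clause (R) forces R = True.
Unit clause (¬Q) forces Q = False.
Unit clause (¬U) forces U = False.
That conflicts with the unit clause (U).
Either choice for T ends in contradiction.
Either choice for S ends in contradiction.
No assignment satisfies every clause.

No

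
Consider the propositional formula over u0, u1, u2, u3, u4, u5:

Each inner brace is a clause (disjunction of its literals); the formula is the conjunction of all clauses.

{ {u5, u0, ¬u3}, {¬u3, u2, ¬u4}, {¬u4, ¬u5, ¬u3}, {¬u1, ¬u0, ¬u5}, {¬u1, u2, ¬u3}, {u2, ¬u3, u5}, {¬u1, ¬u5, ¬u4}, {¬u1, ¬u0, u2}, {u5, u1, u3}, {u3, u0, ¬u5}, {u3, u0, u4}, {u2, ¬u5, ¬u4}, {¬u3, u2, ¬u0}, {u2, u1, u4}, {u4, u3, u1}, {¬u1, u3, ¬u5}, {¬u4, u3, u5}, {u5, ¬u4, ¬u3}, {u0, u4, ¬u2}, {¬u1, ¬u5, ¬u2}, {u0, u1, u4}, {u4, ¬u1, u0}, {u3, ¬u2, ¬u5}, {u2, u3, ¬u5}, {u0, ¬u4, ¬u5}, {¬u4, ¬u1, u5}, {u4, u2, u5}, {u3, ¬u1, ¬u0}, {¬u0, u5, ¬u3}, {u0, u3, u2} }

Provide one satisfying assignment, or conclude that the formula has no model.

Try u5 = True.
Try u4 = False.
Try u1 = False.
From the singleton clause (u2), u2 = True.
From the singleton clause (u3), u3 = True.
From the singleton clause (u0), u0 = True.
All clauses are satisfied.

u0: True, u1: False, u2: True, u3: True, u4: False, u5: True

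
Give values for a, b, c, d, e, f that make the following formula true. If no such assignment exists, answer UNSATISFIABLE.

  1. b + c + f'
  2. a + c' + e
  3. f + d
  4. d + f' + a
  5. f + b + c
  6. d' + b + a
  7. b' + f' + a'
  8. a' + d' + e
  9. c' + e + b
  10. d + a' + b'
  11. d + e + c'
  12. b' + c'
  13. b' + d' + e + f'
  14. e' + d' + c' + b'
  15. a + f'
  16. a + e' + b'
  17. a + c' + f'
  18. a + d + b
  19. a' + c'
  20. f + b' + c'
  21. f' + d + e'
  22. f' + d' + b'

Case f = 0:
From the singleton clause (d), d = 1.
Case b = 1:
From the singleton clause (c'), c = 0.
Case a = 1:
From the singleton clause (e), e = 1.
This assignment satisfies each clause.

a=1,  b=1,  c=0,  d=1,  e=1,  f=0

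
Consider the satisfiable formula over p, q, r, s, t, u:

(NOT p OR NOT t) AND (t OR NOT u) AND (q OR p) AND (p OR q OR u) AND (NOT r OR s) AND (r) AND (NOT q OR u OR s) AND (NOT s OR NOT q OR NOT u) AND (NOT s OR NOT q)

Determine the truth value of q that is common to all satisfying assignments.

Suppose q = true.
The clause (r) is unit, so r = true.
The clause (s) is unit, so s = true.
But (NOT s) is also a unit clause — contradiction.
So every satisfying assignment has q = False.

False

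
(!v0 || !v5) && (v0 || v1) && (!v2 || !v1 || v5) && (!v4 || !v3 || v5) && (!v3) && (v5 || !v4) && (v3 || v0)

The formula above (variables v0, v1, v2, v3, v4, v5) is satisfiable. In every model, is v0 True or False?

Suppose v0 = false.
The clause (v1) is unit, so v1 = true.
The clause (!v3) is unit, so v3 = false.
That conflicts with the unit clause (v3).
So every satisfying assignment has v0 = True.

True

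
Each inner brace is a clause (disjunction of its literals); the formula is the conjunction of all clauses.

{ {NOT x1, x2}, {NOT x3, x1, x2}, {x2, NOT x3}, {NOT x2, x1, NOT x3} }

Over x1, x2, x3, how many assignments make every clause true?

4

There are 2^3 = 8 truth assignments over (x1, x2, x3).
Split on x3. With x3 = true, the clauses containing x3 are satisfied and NOT x3 drops from the rest; 1 of the 2^2 = 4 assignments to the other variables satisfy what remains.
With x3 = false, by the same count on the reduced clause set, 3 assignments work.
Total: 1 + 3 = 4.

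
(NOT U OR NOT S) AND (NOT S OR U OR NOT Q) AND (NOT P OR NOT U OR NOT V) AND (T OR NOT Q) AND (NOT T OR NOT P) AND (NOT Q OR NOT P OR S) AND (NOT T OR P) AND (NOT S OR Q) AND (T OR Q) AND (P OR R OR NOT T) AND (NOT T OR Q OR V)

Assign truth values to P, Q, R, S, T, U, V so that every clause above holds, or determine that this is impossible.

Try U = false.
Try S = false.
Try T = true.
From the singleton clause (NOT P), P = false.
That conflicts with the unit clause (P).
Undo T and try T = false.
From the singleton clause (NOT Q), Q = false.
That conflicts with the unit clause (Q).
Both values of T lead to a conflict.
Undo S and try S = true.
From the singleton clause (NOT Q), Q = false.
That conflicts with the unit clause (Q).
Both values of S lead to a conflict.
Undo U and try U = true.
From the singleton clause (NOT S), S = false.
Try P = false.
From the singleton clause (NOT T), T = false.
From the singleton clause (NOT Q), Q = false.
That conflicts with the unit clause (Q).
Undo P and try P = true.
From the singleton clause (NOT V), V = false.
From the singleton clause (NOT T), T = false.
From the singleton clause (NOT Q), Q = false.
That conflicts with the unit clause (Q).
Both values of P lead to a conflict.
Both values of U lead to a conflict.

UNSATISFIABLE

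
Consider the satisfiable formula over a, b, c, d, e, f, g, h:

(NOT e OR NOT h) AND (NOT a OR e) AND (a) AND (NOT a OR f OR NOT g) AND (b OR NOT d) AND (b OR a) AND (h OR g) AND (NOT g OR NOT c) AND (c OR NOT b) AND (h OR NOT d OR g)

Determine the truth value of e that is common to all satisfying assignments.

True

Suppose e = false.
Unit clause (NOT a) forces a = false.
But (a) is also a unit clause — contradiction.
So every satisfying assignment has e = True.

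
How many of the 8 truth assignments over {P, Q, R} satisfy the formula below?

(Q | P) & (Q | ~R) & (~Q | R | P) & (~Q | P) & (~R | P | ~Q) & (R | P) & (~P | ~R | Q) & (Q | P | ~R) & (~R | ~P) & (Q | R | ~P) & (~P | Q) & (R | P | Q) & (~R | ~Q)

1

There are 2^3 = 8 truth assignments over (P, Q, R).
Split on Q. With Q = 1, the clauses containing Q are satisfied and ~Q drops from the rest; 1 of the 2^2 = 4 assignments to the other variables satisfy what remains.
With Q = 0, by the same count on the reduced clause set, 0 assignments work.
(One model: P=T, Q=T, R=F.)
Total: 1 + 0 = 1.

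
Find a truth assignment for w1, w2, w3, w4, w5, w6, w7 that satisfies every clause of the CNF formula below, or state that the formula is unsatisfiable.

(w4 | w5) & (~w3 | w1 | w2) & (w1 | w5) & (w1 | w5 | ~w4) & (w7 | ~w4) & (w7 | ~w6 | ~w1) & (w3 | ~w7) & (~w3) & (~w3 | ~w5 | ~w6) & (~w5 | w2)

Unit clause (~w3) forces w3 = 0.
Unit clause (~w7) forces w7 = 0.
Unit clause (~w4) forces w4 = 0.
Unit clause (w5) forces w5 = 1.
Unit clause (w2) forces w2 = 1.
Case w6 = 0:
No clause remains; w1 is free.

w1=0,  w2=1,  w3=0,  w4=0,  w5=1,  w6=0,  w7=0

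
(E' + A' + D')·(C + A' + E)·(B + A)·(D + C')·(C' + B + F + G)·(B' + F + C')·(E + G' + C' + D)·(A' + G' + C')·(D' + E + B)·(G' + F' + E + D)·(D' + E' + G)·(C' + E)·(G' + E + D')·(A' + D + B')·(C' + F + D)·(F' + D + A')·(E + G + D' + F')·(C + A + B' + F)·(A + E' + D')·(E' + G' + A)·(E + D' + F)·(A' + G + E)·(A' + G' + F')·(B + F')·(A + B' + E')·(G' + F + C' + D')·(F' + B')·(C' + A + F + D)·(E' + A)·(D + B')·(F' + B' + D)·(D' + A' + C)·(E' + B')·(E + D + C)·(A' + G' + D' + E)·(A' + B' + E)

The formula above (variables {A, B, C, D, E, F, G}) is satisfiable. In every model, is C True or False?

False

Suppose C = 1.
From the singleton clause (D), D = 1.
From the singleton clause (E), E = 1.
From the singleton clause (A'), A = 0.
But (A) is also a unit clause — contradiction.
So every satisfying assignment has C = False.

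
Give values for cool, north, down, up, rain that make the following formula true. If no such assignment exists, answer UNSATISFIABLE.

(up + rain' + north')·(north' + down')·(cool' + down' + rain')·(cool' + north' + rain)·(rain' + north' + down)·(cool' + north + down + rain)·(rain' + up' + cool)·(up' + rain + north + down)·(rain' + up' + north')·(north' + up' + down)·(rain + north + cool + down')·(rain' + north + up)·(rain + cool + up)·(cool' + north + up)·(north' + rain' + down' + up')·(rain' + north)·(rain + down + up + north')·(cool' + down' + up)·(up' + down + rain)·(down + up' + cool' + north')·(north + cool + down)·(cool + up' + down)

cool=1; north=0; down=1; up=1; rain=0

Suppose north = 0.
(rain') alone gives rain = 0.
Suppose cool = 1.
(down) alone gives down = 1.
(up) alone gives up = 1.
This assignment satisfies each clause.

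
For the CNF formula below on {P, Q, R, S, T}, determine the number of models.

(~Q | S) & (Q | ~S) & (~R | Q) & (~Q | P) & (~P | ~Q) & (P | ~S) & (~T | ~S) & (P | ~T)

3

There are 2^5 = 32 truth assignments over (P, Q, R, S, T).
Split on T. With T = 1, the clauses containing T are satisfied and ~T drops from the rest; 1 of the 2^4 = 16 assignments to the other variables satisfy what remains.
With T = 0, by the same count on the reduced clause set, 2 assignments work.
(One model: P=F, Q=F, R=F, S=F, T=F.)
Total: 1 + 2 = 3.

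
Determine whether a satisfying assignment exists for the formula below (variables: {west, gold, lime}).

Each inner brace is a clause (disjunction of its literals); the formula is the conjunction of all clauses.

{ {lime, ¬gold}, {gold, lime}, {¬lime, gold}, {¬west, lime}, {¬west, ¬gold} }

Try lime = True.
Unit clause (gold) forces gold = True.
Unit clause (¬west) forces west = False.
This assignment satisfies each clause.
A satisfying assignment: west: False; gold: True; lime: True.

Satisfiable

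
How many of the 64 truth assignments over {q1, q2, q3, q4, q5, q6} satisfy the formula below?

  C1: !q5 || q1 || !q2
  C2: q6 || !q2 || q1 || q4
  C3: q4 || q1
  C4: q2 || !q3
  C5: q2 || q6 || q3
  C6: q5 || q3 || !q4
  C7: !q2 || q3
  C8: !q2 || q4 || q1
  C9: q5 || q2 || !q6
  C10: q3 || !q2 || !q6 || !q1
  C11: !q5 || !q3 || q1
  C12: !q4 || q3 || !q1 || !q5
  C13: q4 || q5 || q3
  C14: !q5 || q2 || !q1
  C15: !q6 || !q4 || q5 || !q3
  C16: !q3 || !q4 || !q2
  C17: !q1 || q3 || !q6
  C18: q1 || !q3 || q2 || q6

5

There are 2^6 = 64 truth assignments over (q1, q2, q3, q4, q5, q6).
Split on q3. With q3 = true, the clauses containing q3 are satisfied and !q3 drops from the rest; 4 of the 2^5 = 32 assignments to the other variables satisfy what remains.
With q3 = false, by the same count on the reduced clause set, 1 assignment works.
(One model: q1=F, q2=F, q3=F, q4=T, q5=T, q6=T.)
Total: 4 + 1 = 5.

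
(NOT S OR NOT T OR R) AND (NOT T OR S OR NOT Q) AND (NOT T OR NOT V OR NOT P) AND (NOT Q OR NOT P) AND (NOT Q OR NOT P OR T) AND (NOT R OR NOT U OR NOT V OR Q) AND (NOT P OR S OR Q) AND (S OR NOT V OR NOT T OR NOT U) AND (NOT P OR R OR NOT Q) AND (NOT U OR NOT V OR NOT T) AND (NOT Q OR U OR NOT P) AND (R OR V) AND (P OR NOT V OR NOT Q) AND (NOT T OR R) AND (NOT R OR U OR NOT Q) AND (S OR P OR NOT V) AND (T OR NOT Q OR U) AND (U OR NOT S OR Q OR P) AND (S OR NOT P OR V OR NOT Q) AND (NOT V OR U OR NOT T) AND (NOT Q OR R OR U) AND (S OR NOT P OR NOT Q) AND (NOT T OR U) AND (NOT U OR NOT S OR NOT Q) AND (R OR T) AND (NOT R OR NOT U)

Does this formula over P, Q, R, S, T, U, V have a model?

Yes

Branch on Q: set Q = false.
Branch on P: set P = true.
From the singleton clause (S), S = true.
Branch on T: set T = false.
From the singleton clause (R), R = true.
From the singleton clause (NOT U), U = false.
Every clause is now satisfied; V is unconstrained.
A satisfying assignment: P=true, Q=false, R=true, S=true, T=false, U=false, V=false.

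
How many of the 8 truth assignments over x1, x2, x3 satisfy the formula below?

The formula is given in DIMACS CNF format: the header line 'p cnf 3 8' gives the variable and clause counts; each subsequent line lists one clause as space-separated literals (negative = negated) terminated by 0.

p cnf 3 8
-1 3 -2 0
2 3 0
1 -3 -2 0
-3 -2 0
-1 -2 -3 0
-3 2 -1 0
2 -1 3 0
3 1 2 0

2

There are 2^3 = 8 truth assignments over (x1, x2, x3).
Check each against the 8 clauses (columns in the order x1, x2, x3):
  F F F  ✗ fails (x2 ∨ x3)
  F F T  ✓ satisfies all
  F T F  ✓ satisfies all
  F T T  ✗ fails (x1 ∨ ¬x3 ∨ ¬x2)
  T F F  ✗ fails (x2 ∨ x3)
  T F T  ✗ fails (¬x3 ∨ x2 ∨ ¬x1)
  T T F  ✗ fails (¬x1 ∨ x3 ∨ ¬x2)
  T T T  ✗ fails (¬x3 ∨ ¬x2)
2 of the 8 rows are models.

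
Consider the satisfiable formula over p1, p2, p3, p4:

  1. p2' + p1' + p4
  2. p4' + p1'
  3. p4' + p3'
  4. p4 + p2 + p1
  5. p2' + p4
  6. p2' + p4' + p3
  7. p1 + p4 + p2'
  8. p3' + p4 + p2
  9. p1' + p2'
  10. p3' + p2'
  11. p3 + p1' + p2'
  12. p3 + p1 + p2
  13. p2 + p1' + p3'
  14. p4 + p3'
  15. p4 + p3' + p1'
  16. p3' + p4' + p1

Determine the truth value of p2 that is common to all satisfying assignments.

Suppose p2 = 1.
The clause (p4) is unit, so p4 = 1.
The clause (p1') is unit, so p1 = 0.
The clause (p3') is unit, so p3 = 0.
That conflicts with the unit clause (p3).
So every satisfying assignment has p2 = False.

False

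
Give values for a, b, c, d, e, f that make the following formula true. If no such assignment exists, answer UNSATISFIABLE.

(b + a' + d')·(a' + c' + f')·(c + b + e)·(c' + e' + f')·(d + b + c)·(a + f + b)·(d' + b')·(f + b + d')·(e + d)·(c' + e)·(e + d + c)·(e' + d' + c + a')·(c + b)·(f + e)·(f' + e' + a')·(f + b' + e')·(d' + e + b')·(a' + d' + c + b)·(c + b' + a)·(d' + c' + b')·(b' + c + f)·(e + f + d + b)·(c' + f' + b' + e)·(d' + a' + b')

a=1,  b=0,  c=1,  d=0,  e=1,  f=0

Branch on d: set d = 0.
From the singleton clause (e), e = 1.
Branch on c: set c = 1.
From the singleton clause (f'), f = 0.
From the singleton clause (b'), b = 0.
From the singleton clause (a), a = 1.
This assignment satisfies each clause.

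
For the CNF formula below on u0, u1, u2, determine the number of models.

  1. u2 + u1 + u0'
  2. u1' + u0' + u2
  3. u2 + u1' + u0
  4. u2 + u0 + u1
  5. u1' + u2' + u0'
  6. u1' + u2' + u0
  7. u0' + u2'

1

There are 2^3 = 8 truth assignments over (u0, u1, u2).
Split on u1. With u1 = 1, the clauses containing u1 are satisfied and u1' drops from the rest; 0 of the 2^2 = 4 assignments to the other variables satisfy what remains.
With u1 = 0, by the same count on the reduced clause set, 1 assignment works.
Total: 0 + 1 = 1.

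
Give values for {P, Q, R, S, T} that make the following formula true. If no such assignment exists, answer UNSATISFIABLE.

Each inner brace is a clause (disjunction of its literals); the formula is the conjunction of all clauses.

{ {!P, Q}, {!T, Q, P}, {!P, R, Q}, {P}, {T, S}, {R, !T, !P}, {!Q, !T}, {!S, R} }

P=true,  Q=true,  R=true,  S=true,  T=false

The clause (P) is unit, so P = true.
The clause (Q) is unit, so Q = true.
The clause (!T) is unit, so T = false.
The clause (S) is unit, so S = true.
The clause (R) is unit, so R = true.
All clauses are satisfied.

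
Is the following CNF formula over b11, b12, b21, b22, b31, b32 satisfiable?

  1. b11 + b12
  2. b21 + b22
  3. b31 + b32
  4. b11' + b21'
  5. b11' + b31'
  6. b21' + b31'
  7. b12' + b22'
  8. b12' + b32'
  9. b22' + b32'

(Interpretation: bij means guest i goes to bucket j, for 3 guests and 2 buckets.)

No

Branch on b11: set b11 = 1.
(b21') alone gives b21 = 0.
(b22) alone gives b22 = 1.
(b31') alone gives b31 = 0.
(b32) alone gives b32 = 1.
That conflicts with the unit clause (b32').
Backtrack on b11: now try b11 = 0.
(b12) alone gives b12 = 1.
(b22') alone gives b22 = 0.
(b21) alone gives b21 = 1.
(b31') alone gives b31 = 0.
(b32) alone gives b32 = 1.
That conflicts with the unit clause (b32').
Both values of b11 lead to a conflict.
No assignment satisfies every clause.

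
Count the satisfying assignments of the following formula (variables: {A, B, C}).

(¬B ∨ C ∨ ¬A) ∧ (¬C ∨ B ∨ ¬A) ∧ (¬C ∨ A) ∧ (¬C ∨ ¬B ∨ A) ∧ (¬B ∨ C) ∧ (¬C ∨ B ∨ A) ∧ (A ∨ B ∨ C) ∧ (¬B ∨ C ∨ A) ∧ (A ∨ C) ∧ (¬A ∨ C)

There are 2^3 = 8 truth assignments over (A, B, C).
Check each against the 10 clauses (columns in the order A, B, C):
  F F F  ✗ fails (A ∨ B ∨ C)
  F F T  ✗ fails (¬C ∨ A)
  F T F  ✗ fails (¬B ∨ C)
  F T T  ✗ fails (¬C ∨ A)
  T F F  ✗ fails (¬A ∨ C)
  T F T  ✗ fails (¬C ∨ B ∨ ¬A)
  T T F  ✗ fails (¬B ∨ C ∨ ¬A)
  T T T  ✓ satisfies all
1 of the 8 rows is a model.

1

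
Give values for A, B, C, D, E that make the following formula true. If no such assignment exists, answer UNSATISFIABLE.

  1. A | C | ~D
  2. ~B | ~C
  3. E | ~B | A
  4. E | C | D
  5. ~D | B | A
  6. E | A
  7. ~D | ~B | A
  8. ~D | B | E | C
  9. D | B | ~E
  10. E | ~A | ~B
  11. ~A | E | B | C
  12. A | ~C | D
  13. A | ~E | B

A ↦ 1; B ↦ 0; C ↦ 1; D ↦ 0; E ↦ 0

Suppose B = 0.
Suppose D = 0.
Unit clause (~E) forces E = 0.
Unit clause (C) forces C = 1.
Unit clause (A) forces A = 1.
Every clause now holds.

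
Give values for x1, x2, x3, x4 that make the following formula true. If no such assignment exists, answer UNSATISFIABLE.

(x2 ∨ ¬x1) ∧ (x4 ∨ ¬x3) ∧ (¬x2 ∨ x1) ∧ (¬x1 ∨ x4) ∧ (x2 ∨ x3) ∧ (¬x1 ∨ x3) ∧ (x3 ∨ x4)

Try x2 = True.
The clause (x1) is unit, so x1 = True.
The clause (x4) is unit, so x4 = True.
The clause (x3) is unit, so x3 = True.
All clauses are satisfied.

x1=True, x2=True, x3=True, x4=True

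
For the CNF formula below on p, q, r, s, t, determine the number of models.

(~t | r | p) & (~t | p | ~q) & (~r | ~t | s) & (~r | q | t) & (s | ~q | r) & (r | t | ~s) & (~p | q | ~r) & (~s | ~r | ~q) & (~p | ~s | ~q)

7

There are 2^5 = 32 truth assignments over (p, q, r, s, t).
Split on r. With r = 1, the clauses containing r are satisfied and ~r drops from the rest; 3 of the 2^4 = 16 assignments to the other variables satisfy what remains.
With r = 0, by the same count on the reduced clause set, 4 assignments work.
(One model: p=F, q=F, r=F, s=F, t=F.)
Total: 3 + 4 = 7.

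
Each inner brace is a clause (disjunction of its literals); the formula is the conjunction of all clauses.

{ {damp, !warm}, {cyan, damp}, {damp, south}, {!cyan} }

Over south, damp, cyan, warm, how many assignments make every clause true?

There are 2^4 = 16 truth assignments over (south, damp, cyan, warm).
Check each against the 4 clauses (columns in the order south, damp, cyan, warm):
  F F F F  ✗ fails (cyan || damp)
  F F F T  ✗ fails (damp || !warm)
  F F T F  ✗ fails (damp || south)
  F F T T  ✗ fails (damp || !warm)
  F T F F  ✓ satisfies all
  F T F T  ✓ satisfies all
  F T T F  ✗ fails (!cyan)
  F T T T  ✗ fails (!cyan)
  T F F F  ✗ fails (cyan || damp)
  T F F T  ✗ fails (damp || !warm)
  T F T F  ✗ fails (!cyan)
  T F T T  ✗ fails (damp || !warm)
  T T F F  ✓ satisfies all
  T T F T  ✓ satisfies all
  T T T F  ✗ fails (!cyan)
  T T T T  ✗ fails (!cyan)
4 of the 16 rows are models.

4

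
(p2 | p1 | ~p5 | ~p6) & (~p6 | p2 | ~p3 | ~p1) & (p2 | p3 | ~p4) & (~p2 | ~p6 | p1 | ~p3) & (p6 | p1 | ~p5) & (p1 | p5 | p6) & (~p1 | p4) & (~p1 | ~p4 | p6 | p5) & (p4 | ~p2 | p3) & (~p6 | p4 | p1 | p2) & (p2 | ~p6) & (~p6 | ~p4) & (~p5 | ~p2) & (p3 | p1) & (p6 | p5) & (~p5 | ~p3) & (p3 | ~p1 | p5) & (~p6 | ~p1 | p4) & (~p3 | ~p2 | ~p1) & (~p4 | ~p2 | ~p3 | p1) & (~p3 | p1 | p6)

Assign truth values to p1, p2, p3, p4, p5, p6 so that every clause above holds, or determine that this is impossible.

Suppose p1 = 0.
From the singleton clause (p3), p3 = 1.
From the singleton clause (~p5), p5 = 0.
From the singleton clause (p6), p6 = 1.
From the singleton clause (~p2), p2 = 0.
That conflicts with the unit clause (p2).
So p1 must be the other value — set p1 = 1.
From the singleton clause (p4), p4 = 1.
From the singleton clause (~p6), p6 = 0.
From the singleton clause (p5), p5 = 1.
From the singleton clause (~p2), p2 = 0.
From the singleton clause (p3), p3 = 1.
That conflicts with the unit clause (~p3).
Neither p1 = 1 nor p1 = 0 works.

UNSATISFIABLE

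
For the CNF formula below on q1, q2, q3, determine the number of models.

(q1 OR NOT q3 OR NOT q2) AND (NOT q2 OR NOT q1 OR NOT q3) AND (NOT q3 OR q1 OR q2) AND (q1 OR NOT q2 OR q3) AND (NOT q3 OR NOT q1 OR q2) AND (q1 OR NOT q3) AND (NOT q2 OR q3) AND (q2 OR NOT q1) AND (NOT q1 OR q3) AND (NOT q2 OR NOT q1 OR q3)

There are 2^3 = 8 truth assignments over (q1, q2, q3).
Check each against the 10 clauses (columns in the order q1, q2, q3):
  F F F  ✓ satisfies all
  F F T  ✗ fails (NOT q3 OR q1 OR q2)
  F T F  ✗ fails (q1 OR NOT q2 OR q3)
  F T T  ✗ fails (q1 OR NOT q3 OR NOT q2)
  T F F  ✗ fails (q2 OR NOT q1)
  T F T  ✗ fails (NOT q3 OR NOT q1 OR q2)
  T T F  ✗ fails (NOT q2 OR q3)
  T T T  ✗ fails (NOT q2 OR NOT q1 OR NOT q3)
1 of the 8 rows is a model.

1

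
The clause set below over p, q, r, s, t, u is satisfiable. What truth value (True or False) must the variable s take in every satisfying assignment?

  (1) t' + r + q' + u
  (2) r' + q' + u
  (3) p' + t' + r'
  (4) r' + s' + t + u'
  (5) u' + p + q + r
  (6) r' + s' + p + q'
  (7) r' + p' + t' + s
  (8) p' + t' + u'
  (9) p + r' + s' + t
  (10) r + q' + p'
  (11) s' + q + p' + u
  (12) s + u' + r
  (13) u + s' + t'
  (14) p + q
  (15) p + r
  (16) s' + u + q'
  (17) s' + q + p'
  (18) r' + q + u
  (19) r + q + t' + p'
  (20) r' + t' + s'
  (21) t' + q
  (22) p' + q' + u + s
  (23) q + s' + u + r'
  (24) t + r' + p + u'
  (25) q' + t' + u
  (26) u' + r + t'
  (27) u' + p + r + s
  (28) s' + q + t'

Suppose s = 1.
Branch on u: set u = 1.
Branch on r: set r = 0.
Unit clause (p) forces p = 1.
Unit clause (t') forces t = 0.
Unit clause (q') forces q = 0.
Now (q) is unsatisfied and unit — conflict.
Backtrack on r: now try r = 1.
Unit clause (t) forces t = 1.
Now (t') is unsatisfied and unit — conflict.
Both values of r lead to a conflict.
Backtrack on u: now try u = 0.
Unit clause (t') forces t = 0.
Unit clause (q') forces q = 0.
Unit clause (p') forces p = 0.
Now (p) is unsatisfied and unit — conflict.
Both values of u lead to a conflict.
So every satisfying assignment has s = False.

False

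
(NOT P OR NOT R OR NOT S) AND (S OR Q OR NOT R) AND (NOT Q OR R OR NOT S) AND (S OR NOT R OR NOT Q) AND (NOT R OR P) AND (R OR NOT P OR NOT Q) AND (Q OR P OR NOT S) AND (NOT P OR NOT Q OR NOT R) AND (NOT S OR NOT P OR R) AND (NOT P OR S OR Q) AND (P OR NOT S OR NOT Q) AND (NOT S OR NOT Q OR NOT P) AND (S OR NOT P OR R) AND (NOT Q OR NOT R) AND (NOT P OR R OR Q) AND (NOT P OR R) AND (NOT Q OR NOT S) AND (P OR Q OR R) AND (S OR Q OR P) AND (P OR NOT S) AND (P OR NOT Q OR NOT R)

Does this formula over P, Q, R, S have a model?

Satisfiable

Suppose R = false.
Unit clause (NOT P) forces P = false.
Unit clause (Q) forces Q = true.
Unit clause (NOT S) forces S = false.
Every clause now holds.
A satisfying assignment: P: false,  Q: true,  R: false,  S: false.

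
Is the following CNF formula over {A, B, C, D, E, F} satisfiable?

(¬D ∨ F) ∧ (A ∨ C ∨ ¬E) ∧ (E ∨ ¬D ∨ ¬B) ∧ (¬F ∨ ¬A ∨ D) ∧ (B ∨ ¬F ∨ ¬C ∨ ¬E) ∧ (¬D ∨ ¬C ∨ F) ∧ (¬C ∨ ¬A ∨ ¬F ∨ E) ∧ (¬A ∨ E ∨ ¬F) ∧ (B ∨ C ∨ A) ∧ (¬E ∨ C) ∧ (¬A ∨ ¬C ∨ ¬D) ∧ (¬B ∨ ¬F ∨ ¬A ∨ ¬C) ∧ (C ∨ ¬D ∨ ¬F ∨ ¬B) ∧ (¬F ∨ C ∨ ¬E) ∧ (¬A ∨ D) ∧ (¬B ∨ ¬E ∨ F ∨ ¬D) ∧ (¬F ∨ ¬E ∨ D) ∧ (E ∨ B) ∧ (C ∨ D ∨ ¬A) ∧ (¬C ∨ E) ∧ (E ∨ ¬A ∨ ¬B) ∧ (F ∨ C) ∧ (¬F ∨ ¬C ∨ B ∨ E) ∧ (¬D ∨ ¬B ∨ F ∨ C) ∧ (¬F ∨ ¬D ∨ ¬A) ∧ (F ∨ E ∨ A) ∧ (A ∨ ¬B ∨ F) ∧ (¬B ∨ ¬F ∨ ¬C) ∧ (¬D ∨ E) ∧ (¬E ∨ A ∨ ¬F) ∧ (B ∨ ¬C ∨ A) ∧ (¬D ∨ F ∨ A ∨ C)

Yes, satisfiable

Try D = False.
From the singleton clause (¬A), A = False.
Try C = False.
From the singleton clause (¬E), E = False.
From the singleton clause (B), B = True.
From the singleton clause (F), F = True.
This assignment satisfies each clause.
A satisfying assignment: A=False,  B=True,  C=False,  D=False,  E=False,  F=True.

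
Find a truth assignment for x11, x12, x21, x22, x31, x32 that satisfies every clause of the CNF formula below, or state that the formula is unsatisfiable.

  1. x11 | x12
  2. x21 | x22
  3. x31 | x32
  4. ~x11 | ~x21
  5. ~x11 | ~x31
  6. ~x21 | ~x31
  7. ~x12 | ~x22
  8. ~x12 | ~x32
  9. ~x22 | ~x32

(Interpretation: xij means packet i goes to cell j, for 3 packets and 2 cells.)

Case x11 = 1:
The clause (~x21) is unit, so x21 = 0.
The clause (x22) is unit, so x22 = 1.
The clause (~x31) is unit, so x31 = 0.
The clause (x32) is unit, so x32 = 1.
Now (~x32) is unsatisfied and unit — conflict.
Backtrack on x11: now try x11 = 0.
The clause (x12) is unit, so x12 = 1.
The clause (~x22) is unit, so x22 = 0.
The clause (x21) is unit, so x21 = 1.
The clause (~x31) is unit, so x31 = 0.
The clause (x32) is unit, so x32 = 1.
Now (~x32) is unsatisfied and unit — conflict.
Both values of x11 lead to a conflict.

UNSATISFIABLE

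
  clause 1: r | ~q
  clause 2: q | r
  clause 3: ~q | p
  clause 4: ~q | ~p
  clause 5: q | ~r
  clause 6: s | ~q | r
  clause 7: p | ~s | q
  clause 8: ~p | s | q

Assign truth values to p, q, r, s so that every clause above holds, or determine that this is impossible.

UNSATISFIABLE

Branch on r: set r = 1.
Unit clause (q) forces q = 1.
Unit clause (p) forces p = 1.
Now (~p) is unsatisfied and unit — conflict.
Undo r and try r = 0.
Unit clause (~q) forces q = 0.
Now (q) is unsatisfied and unit — conflict.
Either choice for r ends in contradiction.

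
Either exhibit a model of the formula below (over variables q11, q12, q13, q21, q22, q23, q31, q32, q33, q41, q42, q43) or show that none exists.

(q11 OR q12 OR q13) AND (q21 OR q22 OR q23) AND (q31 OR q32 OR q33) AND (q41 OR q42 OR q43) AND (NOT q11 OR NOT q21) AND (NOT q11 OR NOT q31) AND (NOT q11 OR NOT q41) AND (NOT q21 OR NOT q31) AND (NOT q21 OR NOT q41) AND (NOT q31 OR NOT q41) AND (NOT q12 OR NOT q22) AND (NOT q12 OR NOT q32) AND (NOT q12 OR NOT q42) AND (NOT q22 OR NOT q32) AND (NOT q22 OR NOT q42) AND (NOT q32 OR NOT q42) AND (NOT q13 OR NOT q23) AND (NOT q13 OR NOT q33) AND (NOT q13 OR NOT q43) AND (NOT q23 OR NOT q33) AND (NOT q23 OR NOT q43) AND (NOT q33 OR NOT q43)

Case q11 = false:
Case q12 = true:
Unit clause (NOT q22) forces q22 = false.
Unit clause (NOT q32) forces q32 = false.
Unit clause (NOT q42) forces q42 = false.
Case q21 = true:
Unit clause (NOT q31) forces q31 = false.
Unit clause (q33) forces q33 = true.
Unit clause (NOT q41) forces q41 = false.
Unit clause (q43) forces q43 = true.
But (NOT q43) is also a unit clause — contradiction.
Undo q21 and try q21 = false.
Unit clause (q23) forces q23 = true.
Unit clause (NOT q13) forces q13 = false.
Unit clause (NOT q33) forces q33 = false.
Unit clause (q31) forces q31 = true.
Unit clause (NOT q41) forces q41 = false.
Unit clause (q43) forces q43 = true.
But (NOT q43) is also a unit clause — contradiction.
Both values of q21 lead to a conflict.
Undo q12 and try q12 = false.
Unit clause (q13) forces q13 = true.
Unit clause (NOT q23) forces q23 = false.
Unit clause (NOT q33) forces q33 = false.
Unit clause (NOT q43) forces q43 = false.
Case q21 = true:
Unit clause (NOT q31) forces q31 = false.
Unit clause (q32) forces q32 = true.
Unit clause (NOT q41) forces q41 = false.
Unit clause (q42) forces q42 = true.
But (NOT q42) is also a unit clause — contradiction.
Undo q21 and try q21 = false.
Unit clause (q22) forces q22 = true.
Unit clause (NOT q32) forces q32 = false.
Unit clause (q31) forces q31 = true.
Unit clause (NOT q41) forces q41 = false.
Unit clause (q42) forces q42 = true.
But (NOT q42) is also a unit clause — contradiction.
Both values of q21 lead to a conflict.
Both values of q12 lead to a conflict.
Undo q11 and try q11 = true.
Unit clause (NOT q21) forces q21 = false.
Unit clause (NOT q31) forces q31 = false.
Unit clause (NOT q41) forces q41 = false.
Case q22 = true:
Unit clause (NOT q12) forces q12 = false.
Unit clause (NOT q32) forces q32 = false.
Unit clause (q33) forces q33 = true.
Unit clause (NOT q42) forces q42 = false.
Unit clause (q43) forces q43 = true.
But (NOT q43) is also a unit clause — contradiction.
Undo q22 and try q22 = false.
Unit clause (q23) forces q23 = true.
Unit clause (NOT q13) forces q13 = false.
Unit clause (NOT q33) forces q33 = false.
Unit clause (q32) forces q32 = true.
Unit clause (NOT q12) forces q12 = false.
Unit clause (NOT q42) forces q42 = false.
Unit clause (q43) forces q43 = true.
But (NOT q43) is also a unit clause — contradiction.
Both values of q22 lead to a conflict.
Both values of q11 lead to a conflict.

UNSATISFIABLE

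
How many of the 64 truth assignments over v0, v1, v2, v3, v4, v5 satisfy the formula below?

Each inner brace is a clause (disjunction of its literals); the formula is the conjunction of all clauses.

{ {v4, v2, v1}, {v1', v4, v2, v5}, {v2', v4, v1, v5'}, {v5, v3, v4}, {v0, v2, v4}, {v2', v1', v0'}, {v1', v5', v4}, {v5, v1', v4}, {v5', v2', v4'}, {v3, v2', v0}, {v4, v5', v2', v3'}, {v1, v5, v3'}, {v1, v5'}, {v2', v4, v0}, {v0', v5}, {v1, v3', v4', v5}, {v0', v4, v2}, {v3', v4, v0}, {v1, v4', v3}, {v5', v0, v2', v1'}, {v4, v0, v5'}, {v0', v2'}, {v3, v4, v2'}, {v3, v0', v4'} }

There are 2^6 = 64 truth assignments over (v0, v1, v2, v3, v4, v5).
Split on v4. With v4 = 1, the clauses containing v4 are satisfied and v4' drops from the rest; 6 of the 2^5 = 32 assignments to the other variables satisfy what remains.
With v4 = 0, by the same count on the reduced clause set, 0 assignments work.
(One model: v0=F, v1=T, v2=F, v3=F, v4=T, v5=F.)
Total: 6 + 0 = 6.

6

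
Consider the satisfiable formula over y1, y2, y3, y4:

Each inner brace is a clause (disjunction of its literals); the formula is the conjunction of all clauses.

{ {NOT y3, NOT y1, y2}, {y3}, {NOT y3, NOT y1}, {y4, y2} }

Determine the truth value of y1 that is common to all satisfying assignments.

Suppose y1 = true.
(y3) alone gives y3 = true.
Now (NOT y3) is unsatisfied and unit — conflict.
So every satisfying assignment has y1 = False.

False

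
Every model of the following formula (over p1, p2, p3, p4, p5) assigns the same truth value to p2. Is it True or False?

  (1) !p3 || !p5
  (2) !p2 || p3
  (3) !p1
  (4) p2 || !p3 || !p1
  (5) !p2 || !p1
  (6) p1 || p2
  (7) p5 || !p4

Suppose p2 = false.
From the singleton clause (!p1), p1 = false.
Now (p1) is unsatisfied and unit — conflict.
So every satisfying assignment has p2 = True.

True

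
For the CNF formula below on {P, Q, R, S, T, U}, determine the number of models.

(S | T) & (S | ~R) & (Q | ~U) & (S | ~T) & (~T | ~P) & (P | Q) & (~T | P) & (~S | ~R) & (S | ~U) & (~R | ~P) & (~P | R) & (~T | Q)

2

There are 2^6 = 64 truth assignments over (P, Q, R, S, T, U).
Split on S. With S = 1, the clauses containing S are satisfied and ~S drops from the rest; 2 of the 2^5 = 32 assignments to the other variables satisfy what remains.
With S = 0, by the same count on the reduced clause set, 0 assignments work.
(One model: P=F, Q=T, R=F, S=T, T=F, U=F.)
Total: 2 + 0 = 2.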